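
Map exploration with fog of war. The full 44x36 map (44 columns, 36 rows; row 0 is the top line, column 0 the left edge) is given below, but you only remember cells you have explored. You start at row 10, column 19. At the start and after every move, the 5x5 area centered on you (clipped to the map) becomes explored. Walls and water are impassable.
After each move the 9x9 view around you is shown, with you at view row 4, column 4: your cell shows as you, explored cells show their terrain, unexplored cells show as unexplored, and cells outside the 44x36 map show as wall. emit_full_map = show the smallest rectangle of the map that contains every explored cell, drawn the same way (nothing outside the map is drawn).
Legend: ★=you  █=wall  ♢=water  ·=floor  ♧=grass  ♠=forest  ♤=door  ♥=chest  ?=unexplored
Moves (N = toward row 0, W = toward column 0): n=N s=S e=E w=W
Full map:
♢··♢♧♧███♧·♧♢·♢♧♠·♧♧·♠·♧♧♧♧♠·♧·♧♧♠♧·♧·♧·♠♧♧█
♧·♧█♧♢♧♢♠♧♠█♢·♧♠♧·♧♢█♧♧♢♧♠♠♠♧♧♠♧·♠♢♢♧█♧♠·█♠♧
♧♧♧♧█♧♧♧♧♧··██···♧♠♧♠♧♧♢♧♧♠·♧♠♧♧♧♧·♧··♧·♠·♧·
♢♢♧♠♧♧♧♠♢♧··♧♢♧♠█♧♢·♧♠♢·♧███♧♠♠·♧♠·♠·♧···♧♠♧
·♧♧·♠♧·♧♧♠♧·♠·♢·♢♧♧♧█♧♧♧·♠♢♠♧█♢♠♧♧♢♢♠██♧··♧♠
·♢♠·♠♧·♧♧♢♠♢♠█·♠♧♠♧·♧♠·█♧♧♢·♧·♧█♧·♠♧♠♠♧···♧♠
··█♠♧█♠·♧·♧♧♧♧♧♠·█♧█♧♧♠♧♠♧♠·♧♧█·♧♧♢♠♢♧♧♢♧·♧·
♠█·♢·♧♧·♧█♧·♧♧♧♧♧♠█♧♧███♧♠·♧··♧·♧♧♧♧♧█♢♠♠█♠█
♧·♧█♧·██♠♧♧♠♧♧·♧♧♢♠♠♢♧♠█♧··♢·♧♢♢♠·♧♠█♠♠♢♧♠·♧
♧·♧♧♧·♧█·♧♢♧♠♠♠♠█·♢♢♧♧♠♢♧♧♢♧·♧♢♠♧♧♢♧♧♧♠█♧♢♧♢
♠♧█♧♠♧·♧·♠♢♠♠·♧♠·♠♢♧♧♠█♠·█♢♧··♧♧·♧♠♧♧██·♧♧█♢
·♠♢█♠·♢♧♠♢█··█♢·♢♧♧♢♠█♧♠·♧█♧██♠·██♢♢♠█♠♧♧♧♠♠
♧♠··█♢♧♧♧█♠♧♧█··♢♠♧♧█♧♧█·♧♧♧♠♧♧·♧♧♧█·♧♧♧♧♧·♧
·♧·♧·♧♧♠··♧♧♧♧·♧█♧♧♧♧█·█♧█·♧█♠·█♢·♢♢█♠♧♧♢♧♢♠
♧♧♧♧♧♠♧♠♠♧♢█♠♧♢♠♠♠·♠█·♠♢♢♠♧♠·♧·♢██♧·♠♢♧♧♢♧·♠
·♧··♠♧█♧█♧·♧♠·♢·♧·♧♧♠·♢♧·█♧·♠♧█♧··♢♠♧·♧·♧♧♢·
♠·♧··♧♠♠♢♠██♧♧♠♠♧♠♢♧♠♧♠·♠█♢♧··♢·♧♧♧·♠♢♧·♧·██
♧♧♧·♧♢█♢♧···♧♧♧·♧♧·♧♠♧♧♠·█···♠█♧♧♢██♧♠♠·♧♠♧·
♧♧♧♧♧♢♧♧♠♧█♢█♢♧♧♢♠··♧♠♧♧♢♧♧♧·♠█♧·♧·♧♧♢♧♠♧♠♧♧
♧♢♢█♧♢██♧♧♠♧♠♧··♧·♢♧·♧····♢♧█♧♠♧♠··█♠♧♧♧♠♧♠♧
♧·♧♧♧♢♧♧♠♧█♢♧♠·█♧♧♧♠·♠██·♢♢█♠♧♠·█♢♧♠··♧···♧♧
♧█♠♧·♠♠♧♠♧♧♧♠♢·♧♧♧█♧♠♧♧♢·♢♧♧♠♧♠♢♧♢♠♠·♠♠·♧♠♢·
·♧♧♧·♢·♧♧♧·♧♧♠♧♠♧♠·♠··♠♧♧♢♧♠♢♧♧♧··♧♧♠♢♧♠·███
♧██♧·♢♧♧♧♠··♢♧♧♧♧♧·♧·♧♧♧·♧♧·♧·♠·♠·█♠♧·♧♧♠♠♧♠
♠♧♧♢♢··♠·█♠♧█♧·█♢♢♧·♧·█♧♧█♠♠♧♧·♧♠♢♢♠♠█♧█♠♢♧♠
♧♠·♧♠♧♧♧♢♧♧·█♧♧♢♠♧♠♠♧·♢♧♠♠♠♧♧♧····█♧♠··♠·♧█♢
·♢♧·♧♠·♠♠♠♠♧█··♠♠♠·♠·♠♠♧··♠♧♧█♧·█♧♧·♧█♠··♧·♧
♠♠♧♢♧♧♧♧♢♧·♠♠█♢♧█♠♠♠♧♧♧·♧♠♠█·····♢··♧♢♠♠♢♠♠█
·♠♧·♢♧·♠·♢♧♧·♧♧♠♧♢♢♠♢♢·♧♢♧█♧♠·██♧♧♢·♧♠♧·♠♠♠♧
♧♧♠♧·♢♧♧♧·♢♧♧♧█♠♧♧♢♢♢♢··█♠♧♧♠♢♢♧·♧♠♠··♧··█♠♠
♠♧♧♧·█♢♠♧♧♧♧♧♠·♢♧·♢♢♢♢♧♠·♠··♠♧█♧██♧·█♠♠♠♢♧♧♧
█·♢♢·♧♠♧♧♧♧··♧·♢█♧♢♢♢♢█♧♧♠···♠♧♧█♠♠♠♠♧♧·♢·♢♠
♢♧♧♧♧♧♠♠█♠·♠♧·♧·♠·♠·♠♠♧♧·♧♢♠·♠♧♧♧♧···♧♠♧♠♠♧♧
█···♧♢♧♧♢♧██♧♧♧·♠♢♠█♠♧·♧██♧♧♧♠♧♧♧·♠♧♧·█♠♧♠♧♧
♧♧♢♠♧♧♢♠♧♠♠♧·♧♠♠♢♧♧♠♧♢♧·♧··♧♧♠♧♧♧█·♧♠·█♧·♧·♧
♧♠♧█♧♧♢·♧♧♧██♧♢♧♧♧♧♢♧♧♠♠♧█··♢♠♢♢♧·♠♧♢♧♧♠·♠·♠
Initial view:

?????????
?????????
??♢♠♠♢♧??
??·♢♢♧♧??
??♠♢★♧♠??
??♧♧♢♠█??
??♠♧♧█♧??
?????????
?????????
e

?????????
?????????
?♢♠♠♢♧♠??
?·♢♢♧♧♠??
?♠♢♧★♠█??
?♧♧♢♠█♧??
?♠♧♧█♧♧??
?????????
?????????

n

?????????
?????????
??█♧♧██??
?♢♠♠♢♧♠??
?·♢♢★♧♠??
?♠♢♧♧♠█??
?♧♧♢♠█♧??
?♠♧♧█♧♧??
?????????

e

?????????
?????????
?█♧♧███??
♢♠♠♢♧♠█??
·♢♢♧★♠♢??
♠♢♧♧♠█♠??
♧♧♢♠█♧♠??
♠♧♧█♧♧???
?????????

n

?????????
?????????
??█♧♧♠♧??
?█♧♧███??
♢♠♠♢★♠█??
·♢♢♧♧♠♢??
♠♢♧♧♠█♠??
♧♧♢♠█♧♠??
♠♧♧█♧♧???

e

?????????
?????????
?█♧♧♠♧♠??
█♧♧███♧??
♠♠♢♧★█♧??
♢♢♧♧♠♢♧??
♢♧♧♠█♠·??
♧♢♠█♧♠???
♧♧█♧♧????

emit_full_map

??█♧♧♠♧♠
?█♧♧███♧
♢♠♠♢♧★█♧
·♢♢♧♧♠♢♧
♠♢♧♧♠█♠·
♧♧♢♠█♧♠?
♠♧♧█♧♧??

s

?????????
?█♧♧♠♧♠??
█♧♧███♧??
♠♠♢♧♠█♧??
♢♢♧♧★♢♧??
♢♧♧♠█♠·??
♧♢♠█♧♠·??
♧♧█♧♧????
?????????

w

?????????
??█♧♧♠♧♠?
?█♧♧███♧?
♢♠♠♢♧♠█♧?
·♢♢♧★♠♢♧?
♠♢♧♧♠█♠·?
♧♧♢♠█♧♠·?
♠♧♧█♧♧???
?????????

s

??█♧♧♠♧♠?
?█♧♧███♧?
♢♠♠♢♧♠█♧?
·♢♢♧♧♠♢♧?
♠♢♧♧★█♠·?
♧♧♢♠█♧♠·?
♠♧♧█♧♧█??
?????????
?????????

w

???█♧♧♠♧♠
??█♧♧███♧
?♢♠♠♢♧♠█♧
?·♢♢♧♧♠♢♧
?♠♢♧★♠█♠·
?♧♧♢♠█♧♠·
?♠♧♧█♧♧█?
?????????
?????????

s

??█♧♧███♧
?♢♠♠♢♧♠█♧
?·♢♢♧♧♠♢♧
?♠♢♧♧♠█♠·
?♧♧♢★█♧♠·
?♠♧♧█♧♧█?
??♧♧♧█·??
?????????
?????????

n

???█♧♧♠♧♠
??█♧♧███♧
?♢♠♠♢♧♠█♧
?·♢♢♧♧♠♢♧
?♠♢♧★♠█♠·
?♧♧♢♠█♧♠·
?♠♧♧█♧♧█?
??♧♧♧█·??
?????????

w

????█♧♧♠♧
???█♧♧███
??♢♠♠♢♧♠█
??·♢♢♧♧♠♢
??♠♢★♧♠█♠
??♧♧♢♠█♧♠
??♠♧♧█♧♧█
???♧♧♧█·?
?????????

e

???█♧♧♠♧♠
??█♧♧███♧
?♢♠♠♢♧♠█♧
?·♢♢♧♧♠♢♧
?♠♢♧★♠█♠·
?♧♧♢♠█♧♠·
?♠♧♧█♧♧█?
??♧♧♧█·??
?????????

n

?????????
???█♧♧♠♧♠
??█♧♧███♧
?♢♠♠♢♧♠█♧
?·♢♢★♧♠♢♧
?♠♢♧♧♠█♠·
?♧♧♢♠█♧♠·
?♠♧♧█♧♧█?
??♧♧♧█·??

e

?????????
??█♧♧♠♧♠?
?█♧♧███♧?
♢♠♠♢♧♠█♧?
·♢♢♧★♠♢♧?
♠♢♧♧♠█♠·?
♧♧♢♠█♧♠·?
♠♧♧█♧♧█??
?♧♧♧█·???

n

?????????
?????????
??█♧♧♠♧♠?
?█♧♧███♧?
♢♠♠♢★♠█♧?
·♢♢♧♧♠♢♧?
♠♢♧♧♠█♠·?
♧♧♢♠█♧♠·?
♠♧♧█♧♧█??

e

?????????
?????????
?█♧♧♠♧♠??
█♧♧███♧??
♠♠♢♧★█♧??
♢♢♧♧♠♢♧??
♢♧♧♠█♠·??
♧♢♠█♧♠·??
♧♧█♧♧█???

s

?????????
?█♧♧♠♧♠??
█♧♧███♧??
♠♠♢♧♠█♧??
♢♢♧♧★♢♧??
♢♧♧♠█♠·??
♧♢♠█♧♠·??
♧♧█♧♧█???
♧♧♧█·????

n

?????????
?????????
?█♧♧♠♧♠??
█♧♧███♧??
♠♠♢♧★█♧??
♢♢♧♧♠♢♧??
♢♧♧♠█♠·??
♧♢♠█♧♠·??
♧♧█♧♧█???

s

?????????
?█♧♧♠♧♠??
█♧♧███♧??
♠♠♢♧♠█♧??
♢♢♧♧★♢♧??
♢♧♧♠█♠·??
♧♢♠█♧♠·??
♧♧█♧♧█???
♧♧♧█·????


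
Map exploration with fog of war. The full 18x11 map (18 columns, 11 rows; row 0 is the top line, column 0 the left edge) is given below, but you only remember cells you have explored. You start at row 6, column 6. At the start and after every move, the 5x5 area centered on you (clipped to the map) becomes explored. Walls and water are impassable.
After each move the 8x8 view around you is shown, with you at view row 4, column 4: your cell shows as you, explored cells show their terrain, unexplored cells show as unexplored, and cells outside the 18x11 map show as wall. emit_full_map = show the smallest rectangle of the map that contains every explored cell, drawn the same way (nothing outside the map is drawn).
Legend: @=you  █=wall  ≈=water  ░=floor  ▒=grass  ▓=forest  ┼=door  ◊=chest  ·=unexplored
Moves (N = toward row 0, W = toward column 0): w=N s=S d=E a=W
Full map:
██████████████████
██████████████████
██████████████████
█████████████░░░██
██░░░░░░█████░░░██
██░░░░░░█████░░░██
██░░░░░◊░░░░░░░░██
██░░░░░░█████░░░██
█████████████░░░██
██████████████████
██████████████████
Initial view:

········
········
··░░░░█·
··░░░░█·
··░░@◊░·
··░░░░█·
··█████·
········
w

········
········
··█████·
··░░░░█·
··░░@░█·
··░░░◊░·
··░░░░█·
··█████·

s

········
··█████·
··░░░░█·
··░░░░█·
··░░@◊░·
··░░░░█·
··█████·
········

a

········
···█████
··░░░░░█
··░░░░░█
··░░@░◊░
··░░░░░█
··██████
········

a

········
····████
··░░░░░░
··░░░░░░
··░░@░░◊
··░░░░░░
··██████
········

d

········
···█████
·░░░░░░█
·░░░░░░█
·░░░@░◊░
·░░░░░░█
·███████
········

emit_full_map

··█████
░░░░░░█
░░░░░░█
░░░@░◊░
░░░░░░█
███████

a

········
····████
··░░░░░░
··░░░░░░
··░░@░░◊
··░░░░░░
··██████
········

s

····████
··░░░░░░
··░░░░░░
··░░░░░◊
··░░@░░░
··██████
··█████·
········

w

········
····████
··░░░░░░
··░░░░░░
··░░@░░◊
··░░░░░░
··██████
··█████·

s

····████
··░░░░░░
··░░░░░░
··░░░░░◊
··░░@░░░
··██████
··█████·
········

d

···█████
·░░░░░░█
·░░░░░░█
·░░░░░◊░
·░░░@░░█
·███████
·██████·
········

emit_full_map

··█████
░░░░░░█
░░░░░░█
░░░░░◊░
░░░@░░█
███████
██████·


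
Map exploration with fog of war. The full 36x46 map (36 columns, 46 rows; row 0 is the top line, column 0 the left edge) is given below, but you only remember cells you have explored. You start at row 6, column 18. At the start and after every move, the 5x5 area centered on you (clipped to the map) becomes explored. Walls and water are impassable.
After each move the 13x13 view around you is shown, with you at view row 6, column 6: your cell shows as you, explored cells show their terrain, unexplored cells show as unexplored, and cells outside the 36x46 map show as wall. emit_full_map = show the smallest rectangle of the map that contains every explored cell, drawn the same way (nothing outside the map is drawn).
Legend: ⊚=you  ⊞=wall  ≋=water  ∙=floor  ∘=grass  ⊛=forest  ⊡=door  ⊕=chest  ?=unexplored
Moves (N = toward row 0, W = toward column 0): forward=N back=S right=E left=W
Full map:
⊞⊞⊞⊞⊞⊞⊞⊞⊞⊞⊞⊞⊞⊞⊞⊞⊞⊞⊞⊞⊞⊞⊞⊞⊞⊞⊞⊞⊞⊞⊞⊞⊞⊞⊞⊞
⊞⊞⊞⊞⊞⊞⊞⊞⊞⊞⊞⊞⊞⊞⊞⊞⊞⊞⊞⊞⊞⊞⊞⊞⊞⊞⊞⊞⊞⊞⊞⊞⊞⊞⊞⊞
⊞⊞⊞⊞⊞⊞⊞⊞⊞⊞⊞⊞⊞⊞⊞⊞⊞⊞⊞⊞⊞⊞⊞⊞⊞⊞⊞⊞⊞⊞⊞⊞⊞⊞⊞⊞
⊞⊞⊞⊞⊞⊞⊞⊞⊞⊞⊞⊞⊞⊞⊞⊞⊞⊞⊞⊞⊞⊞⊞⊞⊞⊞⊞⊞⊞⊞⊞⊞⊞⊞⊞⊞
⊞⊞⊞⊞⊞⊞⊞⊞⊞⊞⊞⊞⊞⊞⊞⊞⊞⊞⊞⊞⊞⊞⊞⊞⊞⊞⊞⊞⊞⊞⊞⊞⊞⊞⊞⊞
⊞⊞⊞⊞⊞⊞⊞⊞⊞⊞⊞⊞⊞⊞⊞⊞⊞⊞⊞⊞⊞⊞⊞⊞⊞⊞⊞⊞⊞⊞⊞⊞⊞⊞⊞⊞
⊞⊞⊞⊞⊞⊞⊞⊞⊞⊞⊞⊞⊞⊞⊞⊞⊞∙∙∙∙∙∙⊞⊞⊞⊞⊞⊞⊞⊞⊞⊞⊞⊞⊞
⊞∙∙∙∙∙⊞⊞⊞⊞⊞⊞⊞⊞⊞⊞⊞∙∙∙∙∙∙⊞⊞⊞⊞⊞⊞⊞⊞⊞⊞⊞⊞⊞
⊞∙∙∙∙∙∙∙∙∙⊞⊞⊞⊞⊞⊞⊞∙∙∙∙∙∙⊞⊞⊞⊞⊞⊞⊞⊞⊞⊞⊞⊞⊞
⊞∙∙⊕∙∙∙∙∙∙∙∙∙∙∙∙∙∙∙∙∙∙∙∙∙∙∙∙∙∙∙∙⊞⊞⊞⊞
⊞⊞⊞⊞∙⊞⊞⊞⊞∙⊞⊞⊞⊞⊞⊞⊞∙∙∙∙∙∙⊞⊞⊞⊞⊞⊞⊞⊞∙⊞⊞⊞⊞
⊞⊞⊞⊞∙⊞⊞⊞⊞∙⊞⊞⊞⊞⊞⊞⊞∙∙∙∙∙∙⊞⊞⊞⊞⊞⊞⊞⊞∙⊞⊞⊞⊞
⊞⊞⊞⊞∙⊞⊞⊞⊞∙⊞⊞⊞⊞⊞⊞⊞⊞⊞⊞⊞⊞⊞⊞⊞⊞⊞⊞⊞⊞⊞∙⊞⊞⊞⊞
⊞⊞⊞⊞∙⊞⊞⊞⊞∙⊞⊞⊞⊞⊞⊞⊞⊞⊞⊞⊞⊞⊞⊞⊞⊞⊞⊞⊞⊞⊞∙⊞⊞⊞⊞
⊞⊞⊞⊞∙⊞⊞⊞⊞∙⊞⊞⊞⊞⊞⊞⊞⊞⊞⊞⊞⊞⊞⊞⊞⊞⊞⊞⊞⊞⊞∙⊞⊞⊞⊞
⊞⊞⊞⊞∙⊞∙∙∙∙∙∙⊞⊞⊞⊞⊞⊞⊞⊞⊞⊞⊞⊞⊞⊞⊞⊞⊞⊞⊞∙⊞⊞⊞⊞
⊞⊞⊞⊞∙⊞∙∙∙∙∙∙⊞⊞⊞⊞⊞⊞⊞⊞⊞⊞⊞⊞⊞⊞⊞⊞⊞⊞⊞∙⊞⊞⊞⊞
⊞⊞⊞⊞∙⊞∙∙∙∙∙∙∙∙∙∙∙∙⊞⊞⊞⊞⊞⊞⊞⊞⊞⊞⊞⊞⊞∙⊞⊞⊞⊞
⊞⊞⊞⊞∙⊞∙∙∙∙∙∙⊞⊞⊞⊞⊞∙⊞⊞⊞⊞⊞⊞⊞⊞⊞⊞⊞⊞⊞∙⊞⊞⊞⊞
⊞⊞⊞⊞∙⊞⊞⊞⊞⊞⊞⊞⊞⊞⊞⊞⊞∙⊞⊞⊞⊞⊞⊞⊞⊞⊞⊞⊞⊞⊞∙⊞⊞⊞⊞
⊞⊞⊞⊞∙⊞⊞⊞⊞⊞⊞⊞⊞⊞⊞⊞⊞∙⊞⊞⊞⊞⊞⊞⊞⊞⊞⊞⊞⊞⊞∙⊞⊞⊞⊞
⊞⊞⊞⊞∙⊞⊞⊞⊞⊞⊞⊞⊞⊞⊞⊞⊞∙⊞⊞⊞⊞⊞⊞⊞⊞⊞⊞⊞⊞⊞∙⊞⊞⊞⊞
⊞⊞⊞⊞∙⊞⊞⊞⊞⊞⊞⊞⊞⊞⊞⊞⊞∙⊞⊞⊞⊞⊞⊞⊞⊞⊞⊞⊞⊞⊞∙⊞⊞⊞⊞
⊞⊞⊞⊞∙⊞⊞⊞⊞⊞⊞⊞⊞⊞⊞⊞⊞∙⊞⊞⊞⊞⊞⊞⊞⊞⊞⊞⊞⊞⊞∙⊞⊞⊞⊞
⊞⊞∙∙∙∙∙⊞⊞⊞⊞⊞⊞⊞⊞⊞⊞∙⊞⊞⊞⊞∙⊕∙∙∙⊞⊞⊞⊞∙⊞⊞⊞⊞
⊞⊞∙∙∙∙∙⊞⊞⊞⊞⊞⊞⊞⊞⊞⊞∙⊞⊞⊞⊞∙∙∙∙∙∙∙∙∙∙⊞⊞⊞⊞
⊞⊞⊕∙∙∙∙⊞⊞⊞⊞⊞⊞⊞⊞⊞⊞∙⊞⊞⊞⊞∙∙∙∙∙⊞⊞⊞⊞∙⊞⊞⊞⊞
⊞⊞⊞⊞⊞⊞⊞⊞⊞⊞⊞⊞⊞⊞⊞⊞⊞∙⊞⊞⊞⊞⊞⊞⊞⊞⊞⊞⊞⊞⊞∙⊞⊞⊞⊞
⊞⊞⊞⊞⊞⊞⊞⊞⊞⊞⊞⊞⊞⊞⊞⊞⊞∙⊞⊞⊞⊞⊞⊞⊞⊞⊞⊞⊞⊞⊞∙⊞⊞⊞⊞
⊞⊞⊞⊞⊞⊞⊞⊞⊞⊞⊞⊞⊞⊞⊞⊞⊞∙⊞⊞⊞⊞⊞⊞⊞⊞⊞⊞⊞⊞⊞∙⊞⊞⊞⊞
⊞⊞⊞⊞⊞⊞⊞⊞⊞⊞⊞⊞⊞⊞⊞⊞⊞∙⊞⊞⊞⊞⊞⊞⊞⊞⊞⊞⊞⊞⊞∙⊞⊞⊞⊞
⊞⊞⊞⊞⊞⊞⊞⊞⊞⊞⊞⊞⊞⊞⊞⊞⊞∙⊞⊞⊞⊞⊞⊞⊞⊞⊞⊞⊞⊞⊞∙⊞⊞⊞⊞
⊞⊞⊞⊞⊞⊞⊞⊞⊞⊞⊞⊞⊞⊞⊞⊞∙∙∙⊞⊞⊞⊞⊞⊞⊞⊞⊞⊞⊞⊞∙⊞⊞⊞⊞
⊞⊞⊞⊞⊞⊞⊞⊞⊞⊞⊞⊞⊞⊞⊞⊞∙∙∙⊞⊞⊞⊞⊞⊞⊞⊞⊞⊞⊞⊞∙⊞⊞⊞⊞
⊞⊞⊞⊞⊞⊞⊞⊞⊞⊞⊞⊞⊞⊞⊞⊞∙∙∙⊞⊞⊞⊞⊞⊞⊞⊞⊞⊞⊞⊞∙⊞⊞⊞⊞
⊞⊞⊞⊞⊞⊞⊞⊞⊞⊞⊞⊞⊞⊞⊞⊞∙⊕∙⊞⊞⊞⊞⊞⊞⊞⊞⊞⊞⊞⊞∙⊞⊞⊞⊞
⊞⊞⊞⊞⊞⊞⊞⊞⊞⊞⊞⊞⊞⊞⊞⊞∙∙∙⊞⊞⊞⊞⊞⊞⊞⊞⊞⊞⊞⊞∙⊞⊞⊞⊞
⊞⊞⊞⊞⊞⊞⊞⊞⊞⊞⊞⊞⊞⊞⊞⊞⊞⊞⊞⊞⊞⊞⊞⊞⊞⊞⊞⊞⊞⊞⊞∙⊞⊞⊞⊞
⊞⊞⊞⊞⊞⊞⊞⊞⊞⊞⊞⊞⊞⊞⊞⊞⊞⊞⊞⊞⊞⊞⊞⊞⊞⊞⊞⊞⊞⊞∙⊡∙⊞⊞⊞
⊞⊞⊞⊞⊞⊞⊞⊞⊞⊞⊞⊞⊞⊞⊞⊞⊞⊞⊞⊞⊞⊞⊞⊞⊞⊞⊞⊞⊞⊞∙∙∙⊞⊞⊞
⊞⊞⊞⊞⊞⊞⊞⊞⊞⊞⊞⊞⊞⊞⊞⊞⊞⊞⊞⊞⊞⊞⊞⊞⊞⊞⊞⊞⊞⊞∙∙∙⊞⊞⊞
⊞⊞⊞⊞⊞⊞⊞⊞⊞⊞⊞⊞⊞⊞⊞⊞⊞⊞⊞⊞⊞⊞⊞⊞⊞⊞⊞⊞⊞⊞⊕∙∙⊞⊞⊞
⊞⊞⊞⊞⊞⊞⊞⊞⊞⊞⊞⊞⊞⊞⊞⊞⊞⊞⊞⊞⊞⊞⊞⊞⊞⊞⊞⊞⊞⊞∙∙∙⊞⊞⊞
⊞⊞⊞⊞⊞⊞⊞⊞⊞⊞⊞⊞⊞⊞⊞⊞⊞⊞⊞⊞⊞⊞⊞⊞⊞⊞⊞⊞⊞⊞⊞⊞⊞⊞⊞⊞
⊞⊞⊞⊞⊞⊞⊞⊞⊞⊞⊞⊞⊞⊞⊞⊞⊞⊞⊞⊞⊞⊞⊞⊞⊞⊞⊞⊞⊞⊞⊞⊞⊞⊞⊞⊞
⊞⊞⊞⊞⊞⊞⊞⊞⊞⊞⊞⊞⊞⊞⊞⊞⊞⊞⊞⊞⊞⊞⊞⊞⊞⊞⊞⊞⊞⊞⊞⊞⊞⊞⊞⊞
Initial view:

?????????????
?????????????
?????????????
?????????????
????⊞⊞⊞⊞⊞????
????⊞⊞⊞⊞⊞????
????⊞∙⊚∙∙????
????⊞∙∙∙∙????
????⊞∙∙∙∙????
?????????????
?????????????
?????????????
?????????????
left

?????????????
?????????????
?????????????
?????????????
????⊞⊞⊞⊞⊞⊞???
????⊞⊞⊞⊞⊞⊞???
????⊞⊞⊚∙∙∙???
????⊞⊞∙∙∙∙???
????⊞⊞∙∙∙∙???
?????????????
?????????????
?????????????
?????????????

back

?????????????
?????????????
?????????????
????⊞⊞⊞⊞⊞⊞???
????⊞⊞⊞⊞⊞⊞???
????⊞⊞∙∙∙∙???
????⊞⊞⊚∙∙∙???
????⊞⊞∙∙∙∙???
????∙∙∙∙∙????
?????????????
?????????????
?????????????
?????????????

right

?????????????
?????????????
?????????????
???⊞⊞⊞⊞⊞⊞????
???⊞⊞⊞⊞⊞⊞????
???⊞⊞∙∙∙∙????
???⊞⊞∙⊚∙∙????
???⊞⊞∙∙∙∙????
???∙∙∙∙∙∙????
?????????????
?????????????
?????????????
?????????????

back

?????????????
?????????????
???⊞⊞⊞⊞⊞⊞????
???⊞⊞⊞⊞⊞⊞????
???⊞⊞∙∙∙∙????
???⊞⊞∙∙∙∙????
???⊞⊞∙⊚∙∙????
???∙∙∙∙∙∙????
????⊞∙∙∙∙????
?????????????
?????????????
?????????????
?????????????

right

?????????????
?????????????
??⊞⊞⊞⊞⊞⊞?????
??⊞⊞⊞⊞⊞⊞?????
??⊞⊞∙∙∙∙∙????
??⊞⊞∙∙∙∙∙????
??⊞⊞∙∙⊚∙∙????
??∙∙∙∙∙∙∙????
???⊞∙∙∙∙∙????
?????????????
?????????????
?????????????
?????????????

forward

?????????????
?????????????
?????????????
??⊞⊞⊞⊞⊞⊞?????
??⊞⊞⊞⊞⊞⊞⊞????
??⊞⊞∙∙∙∙∙????
??⊞⊞∙∙⊚∙∙????
??⊞⊞∙∙∙∙∙????
??∙∙∙∙∙∙∙????
???⊞∙∙∙∙∙????
?????????????
?????????????
?????????????

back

?????????????
?????????????
??⊞⊞⊞⊞⊞⊞?????
??⊞⊞⊞⊞⊞⊞⊞????
??⊞⊞∙∙∙∙∙????
??⊞⊞∙∙∙∙∙????
??⊞⊞∙∙⊚∙∙????
??∙∙∙∙∙∙∙????
???⊞∙∙∙∙∙????
?????????????
?????????????
?????????????
?????????????

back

?????????????
??⊞⊞⊞⊞⊞⊞?????
??⊞⊞⊞⊞⊞⊞⊞????
??⊞⊞∙∙∙∙∙????
??⊞⊞∙∙∙∙∙????
??⊞⊞∙∙∙∙∙????
??∙∙∙∙⊚∙∙????
???⊞∙∙∙∙∙????
????∙∙∙∙∙????
?????????????
?????????????
?????????????
?????????????

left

?????????????
???⊞⊞⊞⊞⊞⊞????
???⊞⊞⊞⊞⊞⊞⊞???
???⊞⊞∙∙∙∙∙???
???⊞⊞∙∙∙∙∙???
???⊞⊞∙∙∙∙∙???
???∙∙∙⊚∙∙∙???
????⊞∙∙∙∙∙???
????⊞∙∙∙∙∙???
?????????????
?????????????
?????????????
?????????????

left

?????????????
????⊞⊞⊞⊞⊞⊞???
????⊞⊞⊞⊞⊞⊞⊞??
????⊞⊞∙∙∙∙∙??
????⊞⊞∙∙∙∙∙??
????⊞⊞∙∙∙∙∙??
????∙∙⊚∙∙∙∙??
????⊞⊞∙∙∙∙∙??
????⊞⊞∙∙∙∙∙??
?????????????
?????????????
?????????????
?????????????

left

?????????????
?????⊞⊞⊞⊞⊞⊞??
?????⊞⊞⊞⊞⊞⊞⊞?
?????⊞⊞∙∙∙∙∙?
????⊞⊞⊞∙∙∙∙∙?
????⊞⊞⊞∙∙∙∙∙?
????∙∙⊚∙∙∙∙∙?
????⊞⊞⊞∙∙∙∙∙?
????⊞⊞⊞∙∙∙∙∙?
?????????????
?????????????
?????????????
?????????????

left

?????????????
??????⊞⊞⊞⊞⊞⊞?
??????⊞⊞⊞⊞⊞⊞⊞
??????⊞⊞∙∙∙∙∙
????⊞⊞⊞⊞∙∙∙∙∙
????⊞⊞⊞⊞∙∙∙∙∙
????∙∙⊚∙∙∙∙∙∙
????⊞⊞⊞⊞∙∙∙∙∙
????⊞⊞⊞⊞∙∙∙∙∙
?????????????
?????????????
?????????????
?????????????

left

?????????????
???????⊞⊞⊞⊞⊞⊞
???????⊞⊞⊞⊞⊞⊞
???????⊞⊞∙∙∙∙
????⊞⊞⊞⊞⊞∙∙∙∙
????⊞⊞⊞⊞⊞∙∙∙∙
????∙∙⊚∙∙∙∙∙∙
????⊞⊞⊞⊞⊞∙∙∙∙
????⊞⊞⊞⊞⊞∙∙∙∙
?????????????
?????????????
?????????????
?????????????

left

?????????????
????????⊞⊞⊞⊞⊞
????????⊞⊞⊞⊞⊞
????????⊞⊞∙∙∙
????⊞⊞⊞⊞⊞⊞∙∙∙
????⊞⊞⊞⊞⊞⊞∙∙∙
????∙∙⊚∙∙∙∙∙∙
????⊞⊞⊞⊞⊞⊞∙∙∙
????⊞⊞⊞⊞⊞⊞∙∙∙
?????????????
?????????????
?????????????
?????????????

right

?????????????
???????⊞⊞⊞⊞⊞⊞
???????⊞⊞⊞⊞⊞⊞
???????⊞⊞∙∙∙∙
???⊞⊞⊞⊞⊞⊞∙∙∙∙
???⊞⊞⊞⊞⊞⊞∙∙∙∙
???∙∙∙⊚∙∙∙∙∙∙
???⊞⊞⊞⊞⊞⊞∙∙∙∙
???⊞⊞⊞⊞⊞⊞∙∙∙∙
?????????????
?????????????
?????????????
?????????????

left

?????????????
????????⊞⊞⊞⊞⊞
????????⊞⊞⊞⊞⊞
????????⊞⊞∙∙∙
????⊞⊞⊞⊞⊞⊞∙∙∙
????⊞⊞⊞⊞⊞⊞∙∙∙
????∙∙⊚∙∙∙∙∙∙
????⊞⊞⊞⊞⊞⊞∙∙∙
????⊞⊞⊞⊞⊞⊞∙∙∙
?????????????
?????????????
?????????????
?????????????

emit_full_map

????⊞⊞⊞⊞⊞⊞?
????⊞⊞⊞⊞⊞⊞⊞
????⊞⊞∙∙∙∙∙
⊞⊞⊞⊞⊞⊞∙∙∙∙∙
⊞⊞⊞⊞⊞⊞∙∙∙∙∙
∙∙⊚∙∙∙∙∙∙∙∙
⊞⊞⊞⊞⊞⊞∙∙∙∙∙
⊞⊞⊞⊞⊞⊞∙∙∙∙∙

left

?????????????
?????????⊞⊞⊞⊞
?????????⊞⊞⊞⊞
?????????⊞⊞∙∙
????⊞⊞⊞⊞⊞⊞⊞∙∙
????⊞⊞⊞⊞⊞⊞⊞∙∙
????∙∙⊚∙∙∙∙∙∙
????⊞⊞⊞⊞⊞⊞⊞∙∙
????⊞⊞⊞⊞⊞⊞⊞∙∙
?????????????
?????????????
?????????????
?????????????

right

?????????????
????????⊞⊞⊞⊞⊞
????????⊞⊞⊞⊞⊞
????????⊞⊞∙∙∙
???⊞⊞⊞⊞⊞⊞⊞∙∙∙
???⊞⊞⊞⊞⊞⊞⊞∙∙∙
???∙∙∙⊚∙∙∙∙∙∙
???⊞⊞⊞⊞⊞⊞⊞∙∙∙
???⊞⊞⊞⊞⊞⊞⊞∙∙∙
?????????????
?????????????
?????????????
?????????????

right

?????????????
???????⊞⊞⊞⊞⊞⊞
???????⊞⊞⊞⊞⊞⊞
???????⊞⊞∙∙∙∙
??⊞⊞⊞⊞⊞⊞⊞∙∙∙∙
??⊞⊞⊞⊞⊞⊞⊞∙∙∙∙
??∙∙∙∙⊚∙∙∙∙∙∙
??⊞⊞⊞⊞⊞⊞⊞∙∙∙∙
??⊞⊞⊞⊞⊞⊞⊞∙∙∙∙
?????????????
?????????????
?????????????
?????????????

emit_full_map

?????⊞⊞⊞⊞⊞⊞?
?????⊞⊞⊞⊞⊞⊞⊞
?????⊞⊞∙∙∙∙∙
⊞⊞⊞⊞⊞⊞⊞∙∙∙∙∙
⊞⊞⊞⊞⊞⊞⊞∙∙∙∙∙
∙∙∙∙⊚∙∙∙∙∙∙∙
⊞⊞⊞⊞⊞⊞⊞∙∙∙∙∙
⊞⊞⊞⊞⊞⊞⊞∙∙∙∙∙


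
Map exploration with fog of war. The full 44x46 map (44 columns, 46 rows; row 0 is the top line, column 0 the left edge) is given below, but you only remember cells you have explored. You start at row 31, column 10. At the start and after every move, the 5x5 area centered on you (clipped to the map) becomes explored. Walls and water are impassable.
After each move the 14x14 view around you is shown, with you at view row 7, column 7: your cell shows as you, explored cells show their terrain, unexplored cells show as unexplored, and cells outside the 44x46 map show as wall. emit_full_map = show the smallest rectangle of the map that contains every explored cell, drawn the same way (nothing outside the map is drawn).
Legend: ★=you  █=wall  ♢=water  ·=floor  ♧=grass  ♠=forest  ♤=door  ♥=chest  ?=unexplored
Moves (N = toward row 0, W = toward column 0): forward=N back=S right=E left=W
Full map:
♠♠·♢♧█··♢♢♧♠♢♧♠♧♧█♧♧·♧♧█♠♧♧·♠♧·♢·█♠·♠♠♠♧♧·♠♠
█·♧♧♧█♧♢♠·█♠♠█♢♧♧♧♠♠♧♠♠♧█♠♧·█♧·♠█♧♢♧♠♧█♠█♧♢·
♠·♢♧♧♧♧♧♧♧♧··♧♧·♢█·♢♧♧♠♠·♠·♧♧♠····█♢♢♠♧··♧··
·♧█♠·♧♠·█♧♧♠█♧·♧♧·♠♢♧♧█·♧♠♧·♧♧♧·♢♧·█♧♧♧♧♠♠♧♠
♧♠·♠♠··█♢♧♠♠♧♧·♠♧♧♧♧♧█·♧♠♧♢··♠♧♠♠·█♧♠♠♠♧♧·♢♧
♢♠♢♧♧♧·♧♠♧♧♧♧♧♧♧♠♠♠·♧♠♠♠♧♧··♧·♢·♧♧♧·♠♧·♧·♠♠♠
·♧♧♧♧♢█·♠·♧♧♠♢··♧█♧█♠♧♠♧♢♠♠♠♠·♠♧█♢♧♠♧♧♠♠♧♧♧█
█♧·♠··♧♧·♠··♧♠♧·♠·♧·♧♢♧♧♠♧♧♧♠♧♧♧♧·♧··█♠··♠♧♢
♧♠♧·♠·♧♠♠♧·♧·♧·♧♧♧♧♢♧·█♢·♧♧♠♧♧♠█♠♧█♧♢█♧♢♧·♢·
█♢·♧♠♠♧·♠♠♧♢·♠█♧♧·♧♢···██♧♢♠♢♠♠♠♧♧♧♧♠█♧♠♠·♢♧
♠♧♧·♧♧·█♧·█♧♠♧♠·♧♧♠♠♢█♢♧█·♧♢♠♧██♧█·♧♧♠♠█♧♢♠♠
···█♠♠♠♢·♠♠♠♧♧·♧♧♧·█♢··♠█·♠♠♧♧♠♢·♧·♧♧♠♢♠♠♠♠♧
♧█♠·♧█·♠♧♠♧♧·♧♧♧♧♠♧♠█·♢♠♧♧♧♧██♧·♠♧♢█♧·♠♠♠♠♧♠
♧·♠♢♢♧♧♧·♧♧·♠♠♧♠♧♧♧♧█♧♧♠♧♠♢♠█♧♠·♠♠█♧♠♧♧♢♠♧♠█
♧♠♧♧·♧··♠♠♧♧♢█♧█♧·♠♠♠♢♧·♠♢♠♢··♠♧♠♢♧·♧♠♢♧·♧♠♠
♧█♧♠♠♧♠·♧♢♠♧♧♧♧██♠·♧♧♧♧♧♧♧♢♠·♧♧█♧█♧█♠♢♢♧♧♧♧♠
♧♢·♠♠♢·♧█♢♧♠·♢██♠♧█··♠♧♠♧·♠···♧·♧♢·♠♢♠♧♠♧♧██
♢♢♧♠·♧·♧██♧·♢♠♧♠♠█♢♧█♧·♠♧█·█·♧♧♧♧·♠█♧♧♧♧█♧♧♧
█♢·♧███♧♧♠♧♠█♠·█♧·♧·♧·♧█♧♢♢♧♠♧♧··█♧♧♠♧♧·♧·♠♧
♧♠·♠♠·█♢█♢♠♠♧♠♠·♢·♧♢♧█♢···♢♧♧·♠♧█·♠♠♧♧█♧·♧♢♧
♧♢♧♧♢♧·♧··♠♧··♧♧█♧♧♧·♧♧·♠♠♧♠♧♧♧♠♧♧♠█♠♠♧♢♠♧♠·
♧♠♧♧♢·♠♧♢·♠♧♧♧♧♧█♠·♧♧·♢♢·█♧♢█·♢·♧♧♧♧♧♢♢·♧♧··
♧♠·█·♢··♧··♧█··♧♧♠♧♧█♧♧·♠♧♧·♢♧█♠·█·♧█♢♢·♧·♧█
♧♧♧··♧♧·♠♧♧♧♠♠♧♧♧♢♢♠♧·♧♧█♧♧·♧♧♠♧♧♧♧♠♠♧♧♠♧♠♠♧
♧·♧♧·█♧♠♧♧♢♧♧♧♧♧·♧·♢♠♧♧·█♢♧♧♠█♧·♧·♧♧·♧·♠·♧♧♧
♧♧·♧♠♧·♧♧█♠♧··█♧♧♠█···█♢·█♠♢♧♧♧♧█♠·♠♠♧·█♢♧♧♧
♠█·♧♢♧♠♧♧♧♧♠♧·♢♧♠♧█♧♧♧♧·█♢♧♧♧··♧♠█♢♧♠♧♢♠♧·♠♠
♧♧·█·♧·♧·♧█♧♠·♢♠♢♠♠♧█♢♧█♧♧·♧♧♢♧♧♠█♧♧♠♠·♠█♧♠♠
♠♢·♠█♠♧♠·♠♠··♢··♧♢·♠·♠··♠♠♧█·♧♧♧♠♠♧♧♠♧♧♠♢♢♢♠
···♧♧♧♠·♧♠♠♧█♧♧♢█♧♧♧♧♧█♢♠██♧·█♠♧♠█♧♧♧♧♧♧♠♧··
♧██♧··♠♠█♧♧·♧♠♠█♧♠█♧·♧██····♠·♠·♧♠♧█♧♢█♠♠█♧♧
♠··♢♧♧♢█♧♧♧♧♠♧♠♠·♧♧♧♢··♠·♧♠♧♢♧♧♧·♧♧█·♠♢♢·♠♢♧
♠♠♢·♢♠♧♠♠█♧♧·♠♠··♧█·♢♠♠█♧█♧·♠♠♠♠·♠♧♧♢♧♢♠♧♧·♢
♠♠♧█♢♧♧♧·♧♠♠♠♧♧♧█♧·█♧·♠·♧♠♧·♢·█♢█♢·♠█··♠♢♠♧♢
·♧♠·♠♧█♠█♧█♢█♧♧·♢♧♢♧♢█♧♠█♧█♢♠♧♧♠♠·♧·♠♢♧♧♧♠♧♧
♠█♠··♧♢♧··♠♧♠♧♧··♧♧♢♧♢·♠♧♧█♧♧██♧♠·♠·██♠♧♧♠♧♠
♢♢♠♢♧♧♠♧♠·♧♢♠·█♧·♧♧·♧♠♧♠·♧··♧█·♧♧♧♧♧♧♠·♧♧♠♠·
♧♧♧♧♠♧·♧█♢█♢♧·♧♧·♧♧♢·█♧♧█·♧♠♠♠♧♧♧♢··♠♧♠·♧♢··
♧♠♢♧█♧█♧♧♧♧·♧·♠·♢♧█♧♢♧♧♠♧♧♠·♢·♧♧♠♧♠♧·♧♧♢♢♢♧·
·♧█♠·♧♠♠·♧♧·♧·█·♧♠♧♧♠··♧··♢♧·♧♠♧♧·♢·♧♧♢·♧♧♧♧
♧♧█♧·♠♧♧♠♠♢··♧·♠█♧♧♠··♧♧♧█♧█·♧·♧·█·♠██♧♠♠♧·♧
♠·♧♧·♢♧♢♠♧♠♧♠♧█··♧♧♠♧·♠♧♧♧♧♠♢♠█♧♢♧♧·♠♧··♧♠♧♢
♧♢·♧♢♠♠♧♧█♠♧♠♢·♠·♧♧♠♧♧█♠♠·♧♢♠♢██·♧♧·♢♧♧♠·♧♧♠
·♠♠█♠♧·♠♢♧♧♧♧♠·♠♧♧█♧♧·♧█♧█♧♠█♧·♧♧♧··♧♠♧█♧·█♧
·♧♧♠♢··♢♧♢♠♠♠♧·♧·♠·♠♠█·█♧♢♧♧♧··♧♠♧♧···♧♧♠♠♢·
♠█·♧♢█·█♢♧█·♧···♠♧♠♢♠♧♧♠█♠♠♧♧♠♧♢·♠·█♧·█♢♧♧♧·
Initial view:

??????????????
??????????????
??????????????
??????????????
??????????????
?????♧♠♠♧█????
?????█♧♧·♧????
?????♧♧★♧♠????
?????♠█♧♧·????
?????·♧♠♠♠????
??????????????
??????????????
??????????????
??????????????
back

??????????????
??????????????
??????????????
??????????????
?????♧♠♠♧█????
?????█♧♧·♧????
?????♧♧♧♧♠????
?????♠█★♧·????
?????·♧♠♠♠????
?????█♧█♢█????
??????????????
??????????????
??????????????
??????????????

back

??????????????
??????????????
??????????????
?????♧♠♠♧█????
?????█♧♧·♧????
?????♧♧♧♧♠????
?????♠█♧♧·????
?????·♧★♠♠????
?????█♧█♢█????
?????··♠♧♠????
??????????????
??????????????
??????????????
??????????????

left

??????????????
??????????????
??????????????
??????♧♠♠♧█???
??????█♧♧·♧???
?????█♧♧♧♧♠???
?????♠♠█♧♧·???
?????♧·★♠♠♠???
?????♠█♧█♢█???
?????♧··♠♧♠???
??????????????
??????????????
??????????????
??????????????

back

??????????????
??????????????
??????♧♠♠♧█???
??????█♧♧·♧???
?????█♧♧♧♧♠???
?????♠♠█♧♧·???
?????♧·♧♠♠♠???
?????♠█★█♢█???
?????♧··♠♧♠???
?????♧♠·♧♢????
??????????????
??????????????
??????????????
??????????????

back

??????????????
??????♧♠♠♧█???
??????█♧♧·♧???
?????█♧♧♧♧♠???
?????♠♠█♧♧·???
?????♧·♧♠♠♠???
?????♠█♧█♢█???
?????♧·★♠♧♠???
?????♧♠·♧♢????
?????♧█♢█♢????
??????????????
??????????????
??????????????
??????????????

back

??????♧♠♠♧█???
??????█♧♧·♧???
?????█♧♧♧♧♠???
?????♠♠█♧♧·???
?????♧·♧♠♠♠???
?????♠█♧█♢█???
?????♧··♠♧♠???
?????♧♠★♧♢????
?????♧█♢█♢????
?????♧♧♧♧·????
??????????????
??????????????
??????????????
??????????????

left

???????♧♠♠♧█??
???????█♧♧·♧??
??????█♧♧♧♧♠??
??????♠♠█♧♧·??
??????♧·♧♠♠♠??
?????█♠█♧█♢█??
?????♢♧··♠♧♠??
?????♠♧★·♧♢???
?????·♧█♢█♢???
?????█♧♧♧♧·???
??????????????
??????????????
??????????????
??????????????

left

????????♧♠♠♧█?
????????█♧♧·♧?
???????█♧♧♧♧♠?
???????♠♠█♧♧·?
???????♧·♧♠♠♠?
?????♧█♠█♧█♢█?
?????♧♢♧··♠♧♠?
?????♧♠★♠·♧♢??
?????♧·♧█♢█♢??
?????♧█♧♧♧♧·??
??????????????
??????????????
??????????????
??????????????

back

????????█♧♧·♧?
???????█♧♧♧♧♠?
???????♠♠█♧♧·?
???????♧·♧♠♠♠?
?????♧█♠█♧█♢█?
?????♧♢♧··♠♧♠?
?????♧♠♧♠·♧♢??
?????♧·★█♢█♢??
?????♧█♧♧♧♧·??
?????♧♠♠·♧????
??????????????
??????????????
??????????????
??????????????

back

???????█♧♧♧♧♠?
???????♠♠█♧♧·?
???????♧·♧♠♠♠?
?????♧█♠█♧█♢█?
?????♧♢♧··♠♧♠?
?????♧♠♧♠·♧♢??
?????♧·♧█♢█♢??
?????♧█★♧♧♧·??
?????♧♠♠·♧????
?????♠♧♧♠♠????
??????????????
??????????????
??????????????
??????????????

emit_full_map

???♧♠♠♧█
???█♧♧·♧
??█♧♧♧♧♠
??♠♠█♧♧·
??♧·♧♠♠♠
♧█♠█♧█♢█
♧♢♧··♠♧♠
♧♠♧♠·♧♢?
♧·♧█♢█♢?
♧█★♧♧♧·?
♧♠♠·♧???
♠♧♧♠♠???

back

???????♠♠█♧♧·?
???????♧·♧♠♠♠?
?????♧█♠█♧█♢█?
?????♧♢♧··♠♧♠?
?????♧♠♧♠·♧♢??
?????♧·♧█♢█♢??
?????♧█♧♧♧♧·??
?????♧♠★·♧????
?????♠♧♧♠♠????
?????♢♧♢♠♧????
??????????????
??????????????
??????????????
??????????????

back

???????♧·♧♠♠♠?
?????♧█♠█♧█♢█?
?????♧♢♧··♠♧♠?
?????♧♠♧♠·♧♢??
?????♧·♧█♢█♢??
?????♧█♧♧♧♧·??
?????♧♠♠·♧????
?????♠♧★♠♠????
?????♢♧♢♠♧????
?????♠♠♧♧█????
??????????????
??????????????
??????????????
██████████████

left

█???????♧·♧♠♠♠
█?????♧█♠█♧█♢█
█?????♧♢♧··♠♧♠
█?????♧♠♧♠·♧♢?
█?????♧·♧█♢█♢?
█????█♧█♧♧♧♧·?
█????·♧♠♠·♧???
█????·♠★♧♠♠???
█????·♢♧♢♠♧???
█????♢♠♠♧♧█???
█?????????????
█?????????????
█?????????????
██████████████

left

██???????♧·♧♠♠
██?????♧█♠█♧█♢
██?????♧♢♧··♠♧
██?????♧♠♧♠·♧♢
██?????♧·♧█♢█♢
██???♧█♧█♧♧♧♧·
██???♠·♧♠♠·♧??
██???♧·★♧♧♠♠??
██???♧·♢♧♢♠♧??
██???♧♢♠♠♧♧█??
██????????????
██????????????
██????????????
██████████████

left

███???????♧·♧♠
███?????♧█♠█♧█
███?????♧♢♧··♠
███?????♧♠♧♠·♧
███?????♧·♧█♢█
███??♢♧█♧█♧♧♧♧
███??█♠·♧♠♠·♧?
███??█♧★♠♧♧♠♠?
███??♧♧·♢♧♢♠♧?
███??·♧♢♠♠♧♧█?
███???????????
███???????????
███???????????
██████████████

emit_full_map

??????♧♠♠♧█
??????█♧♧·♧
?????█♧♧♧♧♠
?????♠♠█♧♧·
?????♧·♧♠♠♠
???♧█♠█♧█♢█
???♧♢♧··♠♧♠
???♧♠♧♠·♧♢?
???♧·♧█♢█♢?
♢♧█♧█♧♧♧♧·?
█♠·♧♠♠·♧???
█♧★♠♧♧♠♠???
♧♧·♢♧♢♠♧???
·♧♢♠♠♧♧█???


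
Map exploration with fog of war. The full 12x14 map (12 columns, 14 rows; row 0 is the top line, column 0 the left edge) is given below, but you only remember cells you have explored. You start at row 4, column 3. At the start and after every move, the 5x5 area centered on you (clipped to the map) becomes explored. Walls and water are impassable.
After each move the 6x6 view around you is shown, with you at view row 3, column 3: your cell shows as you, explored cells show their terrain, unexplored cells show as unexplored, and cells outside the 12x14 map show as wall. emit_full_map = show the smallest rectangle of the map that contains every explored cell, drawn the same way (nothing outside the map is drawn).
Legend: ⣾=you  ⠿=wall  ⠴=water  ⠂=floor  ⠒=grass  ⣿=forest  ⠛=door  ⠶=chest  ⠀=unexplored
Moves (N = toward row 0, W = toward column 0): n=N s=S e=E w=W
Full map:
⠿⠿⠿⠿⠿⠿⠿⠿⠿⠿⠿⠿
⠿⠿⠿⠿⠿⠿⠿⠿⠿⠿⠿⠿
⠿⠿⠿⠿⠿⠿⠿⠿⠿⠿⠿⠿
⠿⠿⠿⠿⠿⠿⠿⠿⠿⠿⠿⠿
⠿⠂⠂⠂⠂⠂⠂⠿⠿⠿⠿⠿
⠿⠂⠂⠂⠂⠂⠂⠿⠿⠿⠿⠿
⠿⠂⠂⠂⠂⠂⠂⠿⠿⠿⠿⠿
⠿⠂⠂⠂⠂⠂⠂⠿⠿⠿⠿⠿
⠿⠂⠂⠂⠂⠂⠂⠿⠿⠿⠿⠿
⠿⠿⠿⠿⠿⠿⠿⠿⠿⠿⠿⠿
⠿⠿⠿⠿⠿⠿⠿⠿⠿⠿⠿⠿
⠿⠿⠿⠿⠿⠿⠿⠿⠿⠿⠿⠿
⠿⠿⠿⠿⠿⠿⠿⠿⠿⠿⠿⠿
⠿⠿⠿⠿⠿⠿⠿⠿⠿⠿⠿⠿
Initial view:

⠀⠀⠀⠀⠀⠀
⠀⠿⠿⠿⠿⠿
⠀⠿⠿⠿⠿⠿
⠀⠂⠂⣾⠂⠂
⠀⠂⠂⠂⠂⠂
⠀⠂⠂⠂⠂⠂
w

⠿⠀⠀⠀⠀⠀
⠿⠿⠿⠿⠿⠿
⠿⠿⠿⠿⠿⠿
⠿⠿⠂⣾⠂⠂
⠿⠿⠂⠂⠂⠂
⠿⠿⠂⠂⠂⠂

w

⠿⠿⠀⠀⠀⠀
⠿⠿⠿⠿⠿⠿
⠿⠿⠿⠿⠿⠿
⠿⠿⠿⣾⠂⠂
⠿⠿⠿⠂⠂⠂
⠿⠿⠿⠂⠂⠂

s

⠿⠿⠿⠿⠿⠿
⠿⠿⠿⠿⠿⠿
⠿⠿⠿⠂⠂⠂
⠿⠿⠿⣾⠂⠂
⠿⠿⠿⠂⠂⠂
⠿⠿⠿⠂⠂⠂

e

⠿⠿⠿⠿⠿⠿
⠿⠿⠿⠿⠿⠿
⠿⠿⠂⠂⠂⠂
⠿⠿⠂⣾⠂⠂
⠿⠿⠂⠂⠂⠂
⠿⠿⠂⠂⠂⠂

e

⠿⠿⠿⠿⠿⠿
⠿⠿⠿⠿⠿⠿
⠿⠂⠂⠂⠂⠂
⠿⠂⠂⣾⠂⠂
⠿⠂⠂⠂⠂⠂
⠿⠂⠂⠂⠂⠂

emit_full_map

⠿⠿⠿⠿⠿⠿
⠿⠿⠿⠿⠿⠿
⠿⠂⠂⠂⠂⠂
⠿⠂⠂⣾⠂⠂
⠿⠂⠂⠂⠂⠂
⠿⠂⠂⠂⠂⠂

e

⠿⠿⠿⠿⠿⠀
⠿⠿⠿⠿⠿⠿
⠂⠂⠂⠂⠂⠂
⠂⠂⠂⣾⠂⠂
⠂⠂⠂⠂⠂⠂
⠂⠂⠂⠂⠂⠂

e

⠿⠿⠿⠿⠀⠀
⠿⠿⠿⠿⠿⠿
⠂⠂⠂⠂⠂⠿
⠂⠂⠂⣾⠂⠿
⠂⠂⠂⠂⠂⠿
⠂⠂⠂⠂⠂⠿

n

⠀⠀⠀⠀⠀⠀
⠿⠿⠿⠿⠿⠿
⠿⠿⠿⠿⠿⠿
⠂⠂⠂⣾⠂⠿
⠂⠂⠂⠂⠂⠿
⠂⠂⠂⠂⠂⠿

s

⠿⠿⠿⠿⠿⠿
⠿⠿⠿⠿⠿⠿
⠂⠂⠂⠂⠂⠿
⠂⠂⠂⣾⠂⠿
⠂⠂⠂⠂⠂⠿
⠂⠂⠂⠂⠂⠿

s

⠿⠿⠿⠿⠿⠿
⠂⠂⠂⠂⠂⠿
⠂⠂⠂⠂⠂⠿
⠂⠂⠂⣾⠂⠿
⠂⠂⠂⠂⠂⠿
⠀⠂⠂⠂⠂⠿

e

⠿⠿⠿⠿⠿⠀
⠂⠂⠂⠂⠿⠿
⠂⠂⠂⠂⠿⠿
⠂⠂⠂⣾⠿⠿
⠂⠂⠂⠂⠿⠿
⠂⠂⠂⠂⠿⠿

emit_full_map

⠿⠿⠿⠿⠿⠿⠿⠿⠀
⠿⠿⠿⠿⠿⠿⠿⠿⠀
⠿⠂⠂⠂⠂⠂⠂⠿⠿
⠿⠂⠂⠂⠂⠂⠂⠿⠿
⠿⠂⠂⠂⠂⠂⣾⠿⠿
⠿⠂⠂⠂⠂⠂⠂⠿⠿
⠀⠀⠀⠂⠂⠂⠂⠿⠿

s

⠂⠂⠂⠂⠿⠿
⠂⠂⠂⠂⠿⠿
⠂⠂⠂⠂⠿⠿
⠂⠂⠂⣾⠿⠿
⠂⠂⠂⠂⠿⠿
⠀⠿⠿⠿⠿⠿

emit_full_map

⠿⠿⠿⠿⠿⠿⠿⠿⠀
⠿⠿⠿⠿⠿⠿⠿⠿⠀
⠿⠂⠂⠂⠂⠂⠂⠿⠿
⠿⠂⠂⠂⠂⠂⠂⠿⠿
⠿⠂⠂⠂⠂⠂⠂⠿⠿
⠿⠂⠂⠂⠂⠂⣾⠿⠿
⠀⠀⠀⠂⠂⠂⠂⠿⠿
⠀⠀⠀⠀⠿⠿⠿⠿⠿
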